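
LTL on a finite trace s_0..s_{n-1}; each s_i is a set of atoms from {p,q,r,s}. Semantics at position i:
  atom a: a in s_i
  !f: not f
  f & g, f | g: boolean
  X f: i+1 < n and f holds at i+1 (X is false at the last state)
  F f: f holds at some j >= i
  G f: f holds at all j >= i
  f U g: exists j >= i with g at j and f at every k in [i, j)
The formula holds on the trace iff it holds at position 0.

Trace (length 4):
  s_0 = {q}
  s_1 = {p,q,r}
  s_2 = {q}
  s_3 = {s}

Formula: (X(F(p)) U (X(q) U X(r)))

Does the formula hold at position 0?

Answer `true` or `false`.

Answer: true

Derivation:
s_0={q}: (X(F(p)) U (X(q) U X(r)))=True X(F(p))=True F(p)=True p=False (X(q) U X(r))=True X(q)=True q=True X(r)=True r=False
s_1={p,q,r}: (X(F(p)) U (X(q) U X(r)))=False X(F(p))=False F(p)=True p=True (X(q) U X(r))=False X(q)=True q=True X(r)=False r=True
s_2={q}: (X(F(p)) U (X(q) U X(r)))=False X(F(p))=False F(p)=False p=False (X(q) U X(r))=False X(q)=False q=True X(r)=False r=False
s_3={s}: (X(F(p)) U (X(q) U X(r)))=False X(F(p))=False F(p)=False p=False (X(q) U X(r))=False X(q)=False q=False X(r)=False r=False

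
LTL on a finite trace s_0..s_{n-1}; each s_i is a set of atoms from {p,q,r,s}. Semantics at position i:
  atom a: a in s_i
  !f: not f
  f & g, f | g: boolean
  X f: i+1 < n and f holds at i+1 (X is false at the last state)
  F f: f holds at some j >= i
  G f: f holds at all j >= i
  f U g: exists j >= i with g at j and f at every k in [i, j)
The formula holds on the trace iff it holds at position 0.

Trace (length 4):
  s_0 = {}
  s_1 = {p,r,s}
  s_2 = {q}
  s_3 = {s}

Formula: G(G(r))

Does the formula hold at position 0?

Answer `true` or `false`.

s_0={}: G(G(r))=False G(r)=False r=False
s_1={p,r,s}: G(G(r))=False G(r)=False r=True
s_2={q}: G(G(r))=False G(r)=False r=False
s_3={s}: G(G(r))=False G(r)=False r=False

Answer: false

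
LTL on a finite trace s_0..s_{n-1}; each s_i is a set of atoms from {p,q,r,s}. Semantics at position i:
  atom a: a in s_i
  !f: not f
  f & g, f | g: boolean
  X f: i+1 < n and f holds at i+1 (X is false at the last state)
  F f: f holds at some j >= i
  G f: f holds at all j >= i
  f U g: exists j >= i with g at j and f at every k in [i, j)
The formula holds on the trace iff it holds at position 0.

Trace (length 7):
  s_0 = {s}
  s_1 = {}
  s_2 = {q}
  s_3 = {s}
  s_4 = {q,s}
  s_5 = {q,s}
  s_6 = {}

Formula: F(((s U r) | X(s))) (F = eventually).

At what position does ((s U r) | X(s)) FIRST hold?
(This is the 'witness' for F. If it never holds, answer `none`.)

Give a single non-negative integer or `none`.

s_0={s}: ((s U r) | X(s))=False (s U r)=False s=True r=False X(s)=False
s_1={}: ((s U r) | X(s))=False (s U r)=False s=False r=False X(s)=False
s_2={q}: ((s U r) | X(s))=True (s U r)=False s=False r=False X(s)=True
s_3={s}: ((s U r) | X(s))=True (s U r)=False s=True r=False X(s)=True
s_4={q,s}: ((s U r) | X(s))=True (s U r)=False s=True r=False X(s)=True
s_5={q,s}: ((s U r) | X(s))=False (s U r)=False s=True r=False X(s)=False
s_6={}: ((s U r) | X(s))=False (s U r)=False s=False r=False X(s)=False
F(((s U r) | X(s))) holds; first witness at position 2.

Answer: 2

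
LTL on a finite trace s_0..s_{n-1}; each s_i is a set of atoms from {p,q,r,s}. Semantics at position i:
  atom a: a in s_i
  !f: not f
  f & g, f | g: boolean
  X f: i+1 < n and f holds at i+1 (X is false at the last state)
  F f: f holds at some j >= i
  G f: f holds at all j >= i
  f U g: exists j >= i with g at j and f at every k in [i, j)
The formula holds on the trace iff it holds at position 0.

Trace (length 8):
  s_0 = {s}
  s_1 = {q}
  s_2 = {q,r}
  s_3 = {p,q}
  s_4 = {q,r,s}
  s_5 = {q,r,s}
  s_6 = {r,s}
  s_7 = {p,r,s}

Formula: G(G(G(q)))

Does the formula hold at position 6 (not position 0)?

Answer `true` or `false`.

Answer: false

Derivation:
s_0={s}: G(G(G(q)))=False G(G(q))=False G(q)=False q=False
s_1={q}: G(G(G(q)))=False G(G(q))=False G(q)=False q=True
s_2={q,r}: G(G(G(q)))=False G(G(q))=False G(q)=False q=True
s_3={p,q}: G(G(G(q)))=False G(G(q))=False G(q)=False q=True
s_4={q,r,s}: G(G(G(q)))=False G(G(q))=False G(q)=False q=True
s_5={q,r,s}: G(G(G(q)))=False G(G(q))=False G(q)=False q=True
s_6={r,s}: G(G(G(q)))=False G(G(q))=False G(q)=False q=False
s_7={p,r,s}: G(G(G(q)))=False G(G(q))=False G(q)=False q=False
Evaluating at position 6: result = False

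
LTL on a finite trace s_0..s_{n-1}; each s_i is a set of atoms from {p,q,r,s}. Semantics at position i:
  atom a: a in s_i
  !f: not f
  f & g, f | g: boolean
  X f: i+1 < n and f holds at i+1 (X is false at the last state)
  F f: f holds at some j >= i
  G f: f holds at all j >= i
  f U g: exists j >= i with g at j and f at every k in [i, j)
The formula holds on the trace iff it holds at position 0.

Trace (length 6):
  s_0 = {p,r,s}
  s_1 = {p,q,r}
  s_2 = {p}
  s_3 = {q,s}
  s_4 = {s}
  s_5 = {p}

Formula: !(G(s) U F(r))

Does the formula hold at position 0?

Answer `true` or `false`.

s_0={p,r,s}: !(G(s) U F(r))=False (G(s) U F(r))=True G(s)=False s=True F(r)=True r=True
s_1={p,q,r}: !(G(s) U F(r))=False (G(s) U F(r))=True G(s)=False s=False F(r)=True r=True
s_2={p}: !(G(s) U F(r))=True (G(s) U F(r))=False G(s)=False s=False F(r)=False r=False
s_3={q,s}: !(G(s) U F(r))=True (G(s) U F(r))=False G(s)=False s=True F(r)=False r=False
s_4={s}: !(G(s) U F(r))=True (G(s) U F(r))=False G(s)=False s=True F(r)=False r=False
s_5={p}: !(G(s) U F(r))=True (G(s) U F(r))=False G(s)=False s=False F(r)=False r=False

Answer: false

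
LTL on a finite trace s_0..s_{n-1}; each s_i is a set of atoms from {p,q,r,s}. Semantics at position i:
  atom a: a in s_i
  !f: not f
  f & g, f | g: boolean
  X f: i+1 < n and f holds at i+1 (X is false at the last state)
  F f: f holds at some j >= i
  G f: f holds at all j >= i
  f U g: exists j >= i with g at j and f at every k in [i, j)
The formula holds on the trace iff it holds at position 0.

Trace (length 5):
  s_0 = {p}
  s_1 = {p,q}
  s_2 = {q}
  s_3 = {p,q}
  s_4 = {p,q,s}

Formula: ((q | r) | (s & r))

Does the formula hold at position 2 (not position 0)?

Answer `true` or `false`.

s_0={p}: ((q | r) | (s & r))=False (q | r)=False q=False r=False (s & r)=False s=False
s_1={p,q}: ((q | r) | (s & r))=True (q | r)=True q=True r=False (s & r)=False s=False
s_2={q}: ((q | r) | (s & r))=True (q | r)=True q=True r=False (s & r)=False s=False
s_3={p,q}: ((q | r) | (s & r))=True (q | r)=True q=True r=False (s & r)=False s=False
s_4={p,q,s}: ((q | r) | (s & r))=True (q | r)=True q=True r=False (s & r)=False s=True
Evaluating at position 2: result = True

Answer: true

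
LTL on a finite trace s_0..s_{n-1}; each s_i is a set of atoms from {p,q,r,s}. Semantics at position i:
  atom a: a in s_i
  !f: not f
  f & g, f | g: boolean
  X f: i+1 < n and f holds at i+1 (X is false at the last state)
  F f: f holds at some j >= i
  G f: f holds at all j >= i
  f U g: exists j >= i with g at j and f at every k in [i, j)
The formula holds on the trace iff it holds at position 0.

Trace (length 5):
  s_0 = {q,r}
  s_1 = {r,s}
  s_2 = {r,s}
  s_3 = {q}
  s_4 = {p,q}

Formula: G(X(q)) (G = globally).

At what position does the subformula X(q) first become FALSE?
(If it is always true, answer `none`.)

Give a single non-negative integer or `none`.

s_0={q,r}: X(q)=False q=True
s_1={r,s}: X(q)=False q=False
s_2={r,s}: X(q)=True q=False
s_3={q}: X(q)=True q=True
s_4={p,q}: X(q)=False q=True
G(X(q)) holds globally = False
First violation at position 0.

Answer: 0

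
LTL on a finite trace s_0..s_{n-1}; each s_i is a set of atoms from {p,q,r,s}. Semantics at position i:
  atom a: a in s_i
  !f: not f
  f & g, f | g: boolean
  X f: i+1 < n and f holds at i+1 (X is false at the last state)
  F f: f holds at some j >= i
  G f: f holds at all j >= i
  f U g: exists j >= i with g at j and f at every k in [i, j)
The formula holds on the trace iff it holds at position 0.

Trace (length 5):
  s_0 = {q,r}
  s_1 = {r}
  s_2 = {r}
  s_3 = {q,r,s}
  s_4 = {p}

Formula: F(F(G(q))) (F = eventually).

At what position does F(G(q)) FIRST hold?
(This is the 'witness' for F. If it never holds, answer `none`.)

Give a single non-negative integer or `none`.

Answer: none

Derivation:
s_0={q,r}: F(G(q))=False G(q)=False q=True
s_1={r}: F(G(q))=False G(q)=False q=False
s_2={r}: F(G(q))=False G(q)=False q=False
s_3={q,r,s}: F(G(q))=False G(q)=False q=True
s_4={p}: F(G(q))=False G(q)=False q=False
F(F(G(q))) does not hold (no witness exists).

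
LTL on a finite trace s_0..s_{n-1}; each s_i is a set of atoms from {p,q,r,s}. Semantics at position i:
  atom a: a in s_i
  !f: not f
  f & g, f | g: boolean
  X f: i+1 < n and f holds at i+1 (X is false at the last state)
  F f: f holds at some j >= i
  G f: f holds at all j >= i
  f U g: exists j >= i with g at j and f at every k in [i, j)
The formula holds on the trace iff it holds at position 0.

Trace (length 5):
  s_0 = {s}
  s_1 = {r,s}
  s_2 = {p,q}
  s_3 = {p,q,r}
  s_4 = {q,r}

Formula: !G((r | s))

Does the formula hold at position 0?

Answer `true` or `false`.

s_0={s}: !G((r | s))=True G((r | s))=False (r | s)=True r=False s=True
s_1={r,s}: !G((r | s))=True G((r | s))=False (r | s)=True r=True s=True
s_2={p,q}: !G((r | s))=True G((r | s))=False (r | s)=False r=False s=False
s_3={p,q,r}: !G((r | s))=False G((r | s))=True (r | s)=True r=True s=False
s_4={q,r}: !G((r | s))=False G((r | s))=True (r | s)=True r=True s=False

Answer: true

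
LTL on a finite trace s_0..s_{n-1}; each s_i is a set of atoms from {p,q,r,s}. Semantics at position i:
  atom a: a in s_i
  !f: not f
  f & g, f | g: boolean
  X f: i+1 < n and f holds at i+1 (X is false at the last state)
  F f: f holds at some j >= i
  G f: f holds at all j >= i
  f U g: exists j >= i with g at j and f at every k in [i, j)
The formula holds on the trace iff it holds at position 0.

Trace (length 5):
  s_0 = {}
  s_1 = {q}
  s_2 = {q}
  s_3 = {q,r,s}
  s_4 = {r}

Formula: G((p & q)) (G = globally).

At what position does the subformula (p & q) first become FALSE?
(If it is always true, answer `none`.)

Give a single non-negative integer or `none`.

s_0={}: (p & q)=False p=False q=False
s_1={q}: (p & q)=False p=False q=True
s_2={q}: (p & q)=False p=False q=True
s_3={q,r,s}: (p & q)=False p=False q=True
s_4={r}: (p & q)=False p=False q=False
G((p & q)) holds globally = False
First violation at position 0.

Answer: 0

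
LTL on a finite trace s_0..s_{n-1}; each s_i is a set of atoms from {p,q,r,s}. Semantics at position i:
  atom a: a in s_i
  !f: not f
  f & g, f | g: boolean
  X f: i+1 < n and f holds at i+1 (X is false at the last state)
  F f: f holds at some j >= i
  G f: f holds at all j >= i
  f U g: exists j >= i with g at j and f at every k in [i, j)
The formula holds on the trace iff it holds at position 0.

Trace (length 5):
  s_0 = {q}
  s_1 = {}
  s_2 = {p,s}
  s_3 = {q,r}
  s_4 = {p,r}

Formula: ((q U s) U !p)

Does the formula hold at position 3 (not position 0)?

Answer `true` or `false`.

Answer: true

Derivation:
s_0={q}: ((q U s) U !p)=True (q U s)=False q=True s=False !p=True p=False
s_1={}: ((q U s) U !p)=True (q U s)=False q=False s=False !p=True p=False
s_2={p,s}: ((q U s) U !p)=True (q U s)=True q=False s=True !p=False p=True
s_3={q,r}: ((q U s) U !p)=True (q U s)=False q=True s=False !p=True p=False
s_4={p,r}: ((q U s) U !p)=False (q U s)=False q=False s=False !p=False p=True
Evaluating at position 3: result = True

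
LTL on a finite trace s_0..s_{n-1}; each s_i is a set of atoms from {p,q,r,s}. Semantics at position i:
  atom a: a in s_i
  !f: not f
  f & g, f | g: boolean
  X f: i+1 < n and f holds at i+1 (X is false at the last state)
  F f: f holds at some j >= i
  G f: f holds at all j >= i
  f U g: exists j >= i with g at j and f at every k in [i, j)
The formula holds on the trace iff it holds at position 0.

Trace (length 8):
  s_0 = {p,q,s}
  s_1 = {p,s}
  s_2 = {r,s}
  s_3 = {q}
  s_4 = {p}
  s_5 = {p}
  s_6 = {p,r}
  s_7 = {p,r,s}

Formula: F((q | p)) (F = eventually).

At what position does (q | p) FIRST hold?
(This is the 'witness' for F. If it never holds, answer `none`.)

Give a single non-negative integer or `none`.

Answer: 0

Derivation:
s_0={p,q,s}: (q | p)=True q=True p=True
s_1={p,s}: (q | p)=True q=False p=True
s_2={r,s}: (q | p)=False q=False p=False
s_3={q}: (q | p)=True q=True p=False
s_4={p}: (q | p)=True q=False p=True
s_5={p}: (q | p)=True q=False p=True
s_6={p,r}: (q | p)=True q=False p=True
s_7={p,r,s}: (q | p)=True q=False p=True
F((q | p)) holds; first witness at position 0.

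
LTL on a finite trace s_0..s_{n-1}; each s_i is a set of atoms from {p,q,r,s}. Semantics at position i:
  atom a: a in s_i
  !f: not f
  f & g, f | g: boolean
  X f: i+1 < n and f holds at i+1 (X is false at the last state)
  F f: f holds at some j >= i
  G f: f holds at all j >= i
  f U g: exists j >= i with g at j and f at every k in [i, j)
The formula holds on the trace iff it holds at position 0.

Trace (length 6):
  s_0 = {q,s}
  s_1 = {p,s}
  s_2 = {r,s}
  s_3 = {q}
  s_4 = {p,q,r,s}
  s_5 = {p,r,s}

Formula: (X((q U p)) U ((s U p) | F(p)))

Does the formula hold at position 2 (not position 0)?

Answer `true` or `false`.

Answer: true

Derivation:
s_0={q,s}: (X((q U p)) U ((s U p) | F(p)))=True X((q U p))=True (q U p)=True q=True p=False ((s U p) | F(p))=True (s U p)=True s=True F(p)=True
s_1={p,s}: (X((q U p)) U ((s U p) | F(p)))=True X((q U p))=False (q U p)=True q=False p=True ((s U p) | F(p))=True (s U p)=True s=True F(p)=True
s_2={r,s}: (X((q U p)) U ((s U p) | F(p)))=True X((q U p))=True (q U p)=False q=False p=False ((s U p) | F(p))=True (s U p)=False s=True F(p)=True
s_3={q}: (X((q U p)) U ((s U p) | F(p)))=True X((q U p))=True (q U p)=True q=True p=False ((s U p) | F(p))=True (s U p)=False s=False F(p)=True
s_4={p,q,r,s}: (X((q U p)) U ((s U p) | F(p)))=True X((q U p))=True (q U p)=True q=True p=True ((s U p) | F(p))=True (s U p)=True s=True F(p)=True
s_5={p,r,s}: (X((q U p)) U ((s U p) | F(p)))=True X((q U p))=False (q U p)=True q=False p=True ((s U p) | F(p))=True (s U p)=True s=True F(p)=True
Evaluating at position 2: result = True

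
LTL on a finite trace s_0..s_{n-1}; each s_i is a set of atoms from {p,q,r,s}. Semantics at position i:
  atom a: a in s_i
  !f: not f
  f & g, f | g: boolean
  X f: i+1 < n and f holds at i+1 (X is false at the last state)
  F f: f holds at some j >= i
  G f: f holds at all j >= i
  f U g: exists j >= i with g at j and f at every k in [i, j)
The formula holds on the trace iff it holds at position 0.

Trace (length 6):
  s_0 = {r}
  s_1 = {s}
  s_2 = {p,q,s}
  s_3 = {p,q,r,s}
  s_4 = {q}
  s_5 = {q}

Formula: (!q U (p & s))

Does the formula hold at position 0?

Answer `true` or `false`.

Answer: true

Derivation:
s_0={r}: (!q U (p & s))=True !q=True q=False (p & s)=False p=False s=False
s_1={s}: (!q U (p & s))=True !q=True q=False (p & s)=False p=False s=True
s_2={p,q,s}: (!q U (p & s))=True !q=False q=True (p & s)=True p=True s=True
s_3={p,q,r,s}: (!q U (p & s))=True !q=False q=True (p & s)=True p=True s=True
s_4={q}: (!q U (p & s))=False !q=False q=True (p & s)=False p=False s=False
s_5={q}: (!q U (p & s))=False !q=False q=True (p & s)=False p=False s=False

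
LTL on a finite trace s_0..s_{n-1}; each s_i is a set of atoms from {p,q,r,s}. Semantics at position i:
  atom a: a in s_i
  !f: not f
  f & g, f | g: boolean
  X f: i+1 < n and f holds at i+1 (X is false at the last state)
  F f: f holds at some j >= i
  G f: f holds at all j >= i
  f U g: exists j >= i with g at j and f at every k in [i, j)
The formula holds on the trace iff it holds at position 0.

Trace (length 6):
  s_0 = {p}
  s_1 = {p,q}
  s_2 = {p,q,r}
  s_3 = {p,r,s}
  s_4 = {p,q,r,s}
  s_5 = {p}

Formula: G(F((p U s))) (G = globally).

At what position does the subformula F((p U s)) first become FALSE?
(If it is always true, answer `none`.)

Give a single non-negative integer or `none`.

s_0={p}: F((p U s))=True (p U s)=True p=True s=False
s_1={p,q}: F((p U s))=True (p U s)=True p=True s=False
s_2={p,q,r}: F((p U s))=True (p U s)=True p=True s=False
s_3={p,r,s}: F((p U s))=True (p U s)=True p=True s=True
s_4={p,q,r,s}: F((p U s))=True (p U s)=True p=True s=True
s_5={p}: F((p U s))=False (p U s)=False p=True s=False
G(F((p U s))) holds globally = False
First violation at position 5.

Answer: 5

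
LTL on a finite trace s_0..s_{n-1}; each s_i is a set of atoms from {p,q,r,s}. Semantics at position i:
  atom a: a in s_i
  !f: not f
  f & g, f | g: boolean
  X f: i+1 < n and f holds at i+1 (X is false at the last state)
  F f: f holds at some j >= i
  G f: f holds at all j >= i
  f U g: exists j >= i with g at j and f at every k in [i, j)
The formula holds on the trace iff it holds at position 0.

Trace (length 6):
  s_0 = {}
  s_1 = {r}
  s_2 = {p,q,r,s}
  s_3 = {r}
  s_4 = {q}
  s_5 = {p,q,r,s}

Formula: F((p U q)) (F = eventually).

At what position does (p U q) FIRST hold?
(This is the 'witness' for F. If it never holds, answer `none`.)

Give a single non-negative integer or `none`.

Answer: 2

Derivation:
s_0={}: (p U q)=False p=False q=False
s_1={r}: (p U q)=False p=False q=False
s_2={p,q,r,s}: (p U q)=True p=True q=True
s_3={r}: (p U q)=False p=False q=False
s_4={q}: (p U q)=True p=False q=True
s_5={p,q,r,s}: (p U q)=True p=True q=True
F((p U q)) holds; first witness at position 2.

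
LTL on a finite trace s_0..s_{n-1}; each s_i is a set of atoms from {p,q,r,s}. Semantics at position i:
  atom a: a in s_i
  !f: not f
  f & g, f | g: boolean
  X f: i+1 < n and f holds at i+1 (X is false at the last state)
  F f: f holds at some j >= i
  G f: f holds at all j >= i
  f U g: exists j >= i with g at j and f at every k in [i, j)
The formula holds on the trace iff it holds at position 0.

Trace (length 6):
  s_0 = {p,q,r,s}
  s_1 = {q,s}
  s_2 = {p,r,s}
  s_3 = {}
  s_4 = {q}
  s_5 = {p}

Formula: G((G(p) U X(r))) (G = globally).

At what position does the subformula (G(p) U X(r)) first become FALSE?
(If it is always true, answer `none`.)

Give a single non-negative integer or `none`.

s_0={p,q,r,s}: (G(p) U X(r))=False G(p)=False p=True X(r)=False r=True
s_1={q,s}: (G(p) U X(r))=True G(p)=False p=False X(r)=True r=False
s_2={p,r,s}: (G(p) U X(r))=False G(p)=False p=True X(r)=False r=True
s_3={}: (G(p) U X(r))=False G(p)=False p=False X(r)=False r=False
s_4={q}: (G(p) U X(r))=False G(p)=False p=False X(r)=False r=False
s_5={p}: (G(p) U X(r))=False G(p)=True p=True X(r)=False r=False
G((G(p) U X(r))) holds globally = False
First violation at position 0.

Answer: 0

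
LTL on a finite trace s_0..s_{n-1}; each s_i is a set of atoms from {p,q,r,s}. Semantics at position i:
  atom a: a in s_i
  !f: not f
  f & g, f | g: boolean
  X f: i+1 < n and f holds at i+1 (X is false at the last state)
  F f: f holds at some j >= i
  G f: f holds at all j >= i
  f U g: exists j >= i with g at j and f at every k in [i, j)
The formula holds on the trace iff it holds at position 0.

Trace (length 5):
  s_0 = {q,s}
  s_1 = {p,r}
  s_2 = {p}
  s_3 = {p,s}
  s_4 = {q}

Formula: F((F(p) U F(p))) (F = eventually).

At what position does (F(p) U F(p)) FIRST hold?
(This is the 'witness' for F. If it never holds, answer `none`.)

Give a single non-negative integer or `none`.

s_0={q,s}: (F(p) U F(p))=True F(p)=True p=False
s_1={p,r}: (F(p) U F(p))=True F(p)=True p=True
s_2={p}: (F(p) U F(p))=True F(p)=True p=True
s_3={p,s}: (F(p) U F(p))=True F(p)=True p=True
s_4={q}: (F(p) U F(p))=False F(p)=False p=False
F((F(p) U F(p))) holds; first witness at position 0.

Answer: 0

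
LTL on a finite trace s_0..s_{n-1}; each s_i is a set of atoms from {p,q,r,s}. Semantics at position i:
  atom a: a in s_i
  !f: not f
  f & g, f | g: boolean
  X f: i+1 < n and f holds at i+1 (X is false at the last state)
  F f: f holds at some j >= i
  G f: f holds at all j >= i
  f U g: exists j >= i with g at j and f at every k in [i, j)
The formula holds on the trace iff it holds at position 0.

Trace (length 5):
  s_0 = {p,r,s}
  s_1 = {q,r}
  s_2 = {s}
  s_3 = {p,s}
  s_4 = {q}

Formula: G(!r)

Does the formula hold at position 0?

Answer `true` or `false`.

Answer: false

Derivation:
s_0={p,r,s}: G(!r)=False !r=False r=True
s_1={q,r}: G(!r)=False !r=False r=True
s_2={s}: G(!r)=True !r=True r=False
s_3={p,s}: G(!r)=True !r=True r=False
s_4={q}: G(!r)=True !r=True r=False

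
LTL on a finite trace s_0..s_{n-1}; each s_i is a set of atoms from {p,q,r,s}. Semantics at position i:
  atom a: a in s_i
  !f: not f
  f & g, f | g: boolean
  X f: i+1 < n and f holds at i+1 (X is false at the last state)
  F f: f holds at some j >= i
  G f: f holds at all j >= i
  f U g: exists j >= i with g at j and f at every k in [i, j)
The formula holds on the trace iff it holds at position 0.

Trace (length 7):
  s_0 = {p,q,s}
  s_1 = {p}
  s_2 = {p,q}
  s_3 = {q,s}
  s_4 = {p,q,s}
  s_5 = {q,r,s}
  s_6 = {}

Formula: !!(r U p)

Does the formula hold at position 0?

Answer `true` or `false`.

s_0={p,q,s}: !!(r U p)=True !(r U p)=False (r U p)=True r=False p=True
s_1={p}: !!(r U p)=True !(r U p)=False (r U p)=True r=False p=True
s_2={p,q}: !!(r U p)=True !(r U p)=False (r U p)=True r=False p=True
s_3={q,s}: !!(r U p)=False !(r U p)=True (r U p)=False r=False p=False
s_4={p,q,s}: !!(r U p)=True !(r U p)=False (r U p)=True r=False p=True
s_5={q,r,s}: !!(r U p)=False !(r U p)=True (r U p)=False r=True p=False
s_6={}: !!(r U p)=False !(r U p)=True (r U p)=False r=False p=False

Answer: true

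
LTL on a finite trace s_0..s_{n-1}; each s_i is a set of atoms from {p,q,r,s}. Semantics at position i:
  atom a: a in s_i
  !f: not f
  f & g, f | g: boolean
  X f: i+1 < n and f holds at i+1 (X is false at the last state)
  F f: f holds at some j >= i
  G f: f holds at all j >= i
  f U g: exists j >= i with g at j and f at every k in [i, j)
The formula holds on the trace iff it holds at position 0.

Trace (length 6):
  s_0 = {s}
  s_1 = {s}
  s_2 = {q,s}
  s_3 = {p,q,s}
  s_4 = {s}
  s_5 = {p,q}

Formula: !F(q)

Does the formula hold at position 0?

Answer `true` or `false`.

Answer: false

Derivation:
s_0={s}: !F(q)=False F(q)=True q=False
s_1={s}: !F(q)=False F(q)=True q=False
s_2={q,s}: !F(q)=False F(q)=True q=True
s_3={p,q,s}: !F(q)=False F(q)=True q=True
s_4={s}: !F(q)=False F(q)=True q=False
s_5={p,q}: !F(q)=False F(q)=True q=True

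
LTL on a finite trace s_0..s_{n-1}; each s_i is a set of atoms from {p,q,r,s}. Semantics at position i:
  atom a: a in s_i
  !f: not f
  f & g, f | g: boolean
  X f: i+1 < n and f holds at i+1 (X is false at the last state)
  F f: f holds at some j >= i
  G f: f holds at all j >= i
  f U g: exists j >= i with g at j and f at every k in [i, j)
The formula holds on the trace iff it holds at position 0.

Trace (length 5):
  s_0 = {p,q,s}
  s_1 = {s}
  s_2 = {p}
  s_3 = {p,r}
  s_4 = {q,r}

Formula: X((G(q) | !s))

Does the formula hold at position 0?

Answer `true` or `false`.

s_0={p,q,s}: X((G(q) | !s))=False (G(q) | !s)=False G(q)=False q=True !s=False s=True
s_1={s}: X((G(q) | !s))=True (G(q) | !s)=False G(q)=False q=False !s=False s=True
s_2={p}: X((G(q) | !s))=True (G(q) | !s)=True G(q)=False q=False !s=True s=False
s_3={p,r}: X((G(q) | !s))=True (G(q) | !s)=True G(q)=False q=False !s=True s=False
s_4={q,r}: X((G(q) | !s))=False (G(q) | !s)=True G(q)=True q=True !s=True s=False

Answer: false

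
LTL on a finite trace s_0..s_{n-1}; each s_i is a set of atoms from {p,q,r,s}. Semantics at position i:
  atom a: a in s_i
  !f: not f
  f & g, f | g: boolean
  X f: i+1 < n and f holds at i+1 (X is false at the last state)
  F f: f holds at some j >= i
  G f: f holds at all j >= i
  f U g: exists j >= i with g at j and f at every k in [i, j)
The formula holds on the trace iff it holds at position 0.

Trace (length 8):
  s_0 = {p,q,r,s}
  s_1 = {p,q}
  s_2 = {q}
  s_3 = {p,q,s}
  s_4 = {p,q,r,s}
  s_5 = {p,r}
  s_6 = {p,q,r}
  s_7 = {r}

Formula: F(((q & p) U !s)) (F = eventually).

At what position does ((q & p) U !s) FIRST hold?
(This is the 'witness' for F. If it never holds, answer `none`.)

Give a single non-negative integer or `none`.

s_0={p,q,r,s}: ((q & p) U !s)=True (q & p)=True q=True p=True !s=False s=True
s_1={p,q}: ((q & p) U !s)=True (q & p)=True q=True p=True !s=True s=False
s_2={q}: ((q & p) U !s)=True (q & p)=False q=True p=False !s=True s=False
s_3={p,q,s}: ((q & p) U !s)=True (q & p)=True q=True p=True !s=False s=True
s_4={p,q,r,s}: ((q & p) U !s)=True (q & p)=True q=True p=True !s=False s=True
s_5={p,r}: ((q & p) U !s)=True (q & p)=False q=False p=True !s=True s=False
s_6={p,q,r}: ((q & p) U !s)=True (q & p)=True q=True p=True !s=True s=False
s_7={r}: ((q & p) U !s)=True (q & p)=False q=False p=False !s=True s=False
F(((q & p) U !s)) holds; first witness at position 0.

Answer: 0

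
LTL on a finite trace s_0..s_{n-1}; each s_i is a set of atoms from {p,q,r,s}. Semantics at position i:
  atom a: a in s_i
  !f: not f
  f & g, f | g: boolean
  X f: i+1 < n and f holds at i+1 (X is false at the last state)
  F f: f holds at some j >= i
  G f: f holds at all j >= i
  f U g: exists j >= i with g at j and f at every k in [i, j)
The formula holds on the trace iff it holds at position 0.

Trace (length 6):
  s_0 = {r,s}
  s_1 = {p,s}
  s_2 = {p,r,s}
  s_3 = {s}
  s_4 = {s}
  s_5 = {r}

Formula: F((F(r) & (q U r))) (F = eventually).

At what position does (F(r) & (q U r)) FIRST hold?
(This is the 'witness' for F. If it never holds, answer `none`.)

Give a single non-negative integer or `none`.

s_0={r,s}: (F(r) & (q U r))=True F(r)=True r=True (q U r)=True q=False
s_1={p,s}: (F(r) & (q U r))=False F(r)=True r=False (q U r)=False q=False
s_2={p,r,s}: (F(r) & (q U r))=True F(r)=True r=True (q U r)=True q=False
s_3={s}: (F(r) & (q U r))=False F(r)=True r=False (q U r)=False q=False
s_4={s}: (F(r) & (q U r))=False F(r)=True r=False (q U r)=False q=False
s_5={r}: (F(r) & (q U r))=True F(r)=True r=True (q U r)=True q=False
F((F(r) & (q U r))) holds; first witness at position 0.

Answer: 0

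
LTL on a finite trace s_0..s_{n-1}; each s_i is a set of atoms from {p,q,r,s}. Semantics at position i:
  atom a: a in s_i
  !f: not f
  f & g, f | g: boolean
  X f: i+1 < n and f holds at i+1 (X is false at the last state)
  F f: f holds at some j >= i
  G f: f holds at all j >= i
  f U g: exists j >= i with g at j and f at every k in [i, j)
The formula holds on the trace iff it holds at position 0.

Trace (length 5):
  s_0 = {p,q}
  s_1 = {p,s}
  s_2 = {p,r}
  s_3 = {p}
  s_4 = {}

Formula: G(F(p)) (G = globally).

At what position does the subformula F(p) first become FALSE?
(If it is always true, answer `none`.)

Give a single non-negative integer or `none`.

s_0={p,q}: F(p)=True p=True
s_1={p,s}: F(p)=True p=True
s_2={p,r}: F(p)=True p=True
s_3={p}: F(p)=True p=True
s_4={}: F(p)=False p=False
G(F(p)) holds globally = False
First violation at position 4.

Answer: 4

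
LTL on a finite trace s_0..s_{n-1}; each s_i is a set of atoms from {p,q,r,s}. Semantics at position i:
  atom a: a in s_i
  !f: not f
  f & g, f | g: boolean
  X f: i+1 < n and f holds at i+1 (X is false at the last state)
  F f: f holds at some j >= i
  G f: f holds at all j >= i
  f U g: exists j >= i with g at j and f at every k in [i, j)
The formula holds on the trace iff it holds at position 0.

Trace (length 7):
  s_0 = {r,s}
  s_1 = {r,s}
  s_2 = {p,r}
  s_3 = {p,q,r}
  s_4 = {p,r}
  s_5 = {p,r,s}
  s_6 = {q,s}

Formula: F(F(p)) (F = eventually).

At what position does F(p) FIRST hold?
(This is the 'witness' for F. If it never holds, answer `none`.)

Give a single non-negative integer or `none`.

Answer: 0

Derivation:
s_0={r,s}: F(p)=True p=False
s_1={r,s}: F(p)=True p=False
s_2={p,r}: F(p)=True p=True
s_3={p,q,r}: F(p)=True p=True
s_4={p,r}: F(p)=True p=True
s_5={p,r,s}: F(p)=True p=True
s_6={q,s}: F(p)=False p=False
F(F(p)) holds; first witness at position 0.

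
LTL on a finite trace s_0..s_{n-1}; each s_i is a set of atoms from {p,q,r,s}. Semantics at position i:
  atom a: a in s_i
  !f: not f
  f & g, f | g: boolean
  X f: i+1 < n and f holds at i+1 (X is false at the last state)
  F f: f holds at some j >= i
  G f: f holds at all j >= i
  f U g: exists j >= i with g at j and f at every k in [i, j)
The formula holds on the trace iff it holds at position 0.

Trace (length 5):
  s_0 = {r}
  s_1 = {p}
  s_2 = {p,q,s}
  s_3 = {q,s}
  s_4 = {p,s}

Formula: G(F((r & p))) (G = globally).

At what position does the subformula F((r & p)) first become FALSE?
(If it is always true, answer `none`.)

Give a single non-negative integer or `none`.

s_0={r}: F((r & p))=False (r & p)=False r=True p=False
s_1={p}: F((r & p))=False (r & p)=False r=False p=True
s_2={p,q,s}: F((r & p))=False (r & p)=False r=False p=True
s_3={q,s}: F((r & p))=False (r & p)=False r=False p=False
s_4={p,s}: F((r & p))=False (r & p)=False r=False p=True
G(F((r & p))) holds globally = False
First violation at position 0.

Answer: 0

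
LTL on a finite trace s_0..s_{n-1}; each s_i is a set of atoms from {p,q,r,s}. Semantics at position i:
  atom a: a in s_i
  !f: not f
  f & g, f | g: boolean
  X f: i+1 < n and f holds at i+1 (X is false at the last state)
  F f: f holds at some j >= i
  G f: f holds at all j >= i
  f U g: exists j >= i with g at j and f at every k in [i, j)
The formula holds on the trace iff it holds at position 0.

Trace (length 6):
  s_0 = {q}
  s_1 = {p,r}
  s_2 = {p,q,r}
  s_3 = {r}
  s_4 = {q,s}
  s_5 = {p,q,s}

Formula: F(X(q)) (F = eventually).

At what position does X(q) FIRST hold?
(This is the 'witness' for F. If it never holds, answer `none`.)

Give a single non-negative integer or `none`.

s_0={q}: X(q)=False q=True
s_1={p,r}: X(q)=True q=False
s_2={p,q,r}: X(q)=False q=True
s_3={r}: X(q)=True q=False
s_4={q,s}: X(q)=True q=True
s_5={p,q,s}: X(q)=False q=True
F(X(q)) holds; first witness at position 1.

Answer: 1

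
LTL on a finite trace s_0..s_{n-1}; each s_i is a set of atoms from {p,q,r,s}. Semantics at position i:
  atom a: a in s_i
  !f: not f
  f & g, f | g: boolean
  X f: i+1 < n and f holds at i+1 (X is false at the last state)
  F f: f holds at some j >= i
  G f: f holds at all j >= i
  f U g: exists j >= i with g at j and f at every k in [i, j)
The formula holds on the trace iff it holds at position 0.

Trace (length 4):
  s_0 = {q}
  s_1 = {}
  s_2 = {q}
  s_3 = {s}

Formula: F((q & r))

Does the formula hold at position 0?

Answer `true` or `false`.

s_0={q}: F((q & r))=False (q & r)=False q=True r=False
s_1={}: F((q & r))=False (q & r)=False q=False r=False
s_2={q}: F((q & r))=False (q & r)=False q=True r=False
s_3={s}: F((q & r))=False (q & r)=False q=False r=False

Answer: false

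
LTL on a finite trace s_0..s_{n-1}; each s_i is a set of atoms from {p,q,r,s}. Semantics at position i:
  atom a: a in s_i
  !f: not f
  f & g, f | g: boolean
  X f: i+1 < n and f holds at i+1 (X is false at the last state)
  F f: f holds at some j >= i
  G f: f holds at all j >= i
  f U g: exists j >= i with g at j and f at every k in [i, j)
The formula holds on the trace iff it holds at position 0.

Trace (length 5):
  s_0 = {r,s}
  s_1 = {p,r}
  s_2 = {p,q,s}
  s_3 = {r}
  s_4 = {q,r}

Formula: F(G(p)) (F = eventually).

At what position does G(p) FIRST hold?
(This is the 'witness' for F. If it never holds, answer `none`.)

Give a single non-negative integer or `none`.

s_0={r,s}: G(p)=False p=False
s_1={p,r}: G(p)=False p=True
s_2={p,q,s}: G(p)=False p=True
s_3={r}: G(p)=False p=False
s_4={q,r}: G(p)=False p=False
F(G(p)) does not hold (no witness exists).

Answer: none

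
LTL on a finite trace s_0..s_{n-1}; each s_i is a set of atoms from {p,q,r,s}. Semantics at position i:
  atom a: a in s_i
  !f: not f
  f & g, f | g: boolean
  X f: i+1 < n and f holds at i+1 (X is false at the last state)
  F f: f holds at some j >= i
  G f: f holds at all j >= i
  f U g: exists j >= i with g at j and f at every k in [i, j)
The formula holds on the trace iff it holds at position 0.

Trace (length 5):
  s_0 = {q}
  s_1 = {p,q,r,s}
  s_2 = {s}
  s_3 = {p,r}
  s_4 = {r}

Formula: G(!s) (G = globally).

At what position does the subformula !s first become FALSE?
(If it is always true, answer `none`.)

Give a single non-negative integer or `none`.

Answer: 1

Derivation:
s_0={q}: !s=True s=False
s_1={p,q,r,s}: !s=False s=True
s_2={s}: !s=False s=True
s_3={p,r}: !s=True s=False
s_4={r}: !s=True s=False
G(!s) holds globally = False
First violation at position 1.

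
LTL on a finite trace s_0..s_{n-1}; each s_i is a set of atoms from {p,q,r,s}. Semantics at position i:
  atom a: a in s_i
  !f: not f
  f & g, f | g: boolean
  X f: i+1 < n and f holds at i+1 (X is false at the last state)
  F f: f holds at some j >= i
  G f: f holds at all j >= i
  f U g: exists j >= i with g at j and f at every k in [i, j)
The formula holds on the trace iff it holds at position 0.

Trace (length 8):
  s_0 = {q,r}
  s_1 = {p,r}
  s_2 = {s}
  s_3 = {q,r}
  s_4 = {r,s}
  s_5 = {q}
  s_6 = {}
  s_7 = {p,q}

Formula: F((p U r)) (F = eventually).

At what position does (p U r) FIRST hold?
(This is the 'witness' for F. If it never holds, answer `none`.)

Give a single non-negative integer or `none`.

Answer: 0

Derivation:
s_0={q,r}: (p U r)=True p=False r=True
s_1={p,r}: (p U r)=True p=True r=True
s_2={s}: (p U r)=False p=False r=False
s_3={q,r}: (p U r)=True p=False r=True
s_4={r,s}: (p U r)=True p=False r=True
s_5={q}: (p U r)=False p=False r=False
s_6={}: (p U r)=False p=False r=False
s_7={p,q}: (p U r)=False p=True r=False
F((p U r)) holds; first witness at position 0.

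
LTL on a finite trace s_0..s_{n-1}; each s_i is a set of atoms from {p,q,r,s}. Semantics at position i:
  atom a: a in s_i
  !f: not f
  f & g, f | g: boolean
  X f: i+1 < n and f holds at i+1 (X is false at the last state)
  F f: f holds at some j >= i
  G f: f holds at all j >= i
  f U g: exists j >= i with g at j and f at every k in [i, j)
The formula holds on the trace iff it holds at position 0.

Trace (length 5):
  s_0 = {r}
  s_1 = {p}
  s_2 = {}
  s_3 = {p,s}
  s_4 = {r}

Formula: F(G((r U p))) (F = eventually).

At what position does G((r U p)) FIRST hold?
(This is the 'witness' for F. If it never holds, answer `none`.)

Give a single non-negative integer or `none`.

s_0={r}: G((r U p))=False (r U p)=True r=True p=False
s_1={p}: G((r U p))=False (r U p)=True r=False p=True
s_2={}: G((r U p))=False (r U p)=False r=False p=False
s_3={p,s}: G((r U p))=False (r U p)=True r=False p=True
s_4={r}: G((r U p))=False (r U p)=False r=True p=False
F(G((r U p))) does not hold (no witness exists).

Answer: none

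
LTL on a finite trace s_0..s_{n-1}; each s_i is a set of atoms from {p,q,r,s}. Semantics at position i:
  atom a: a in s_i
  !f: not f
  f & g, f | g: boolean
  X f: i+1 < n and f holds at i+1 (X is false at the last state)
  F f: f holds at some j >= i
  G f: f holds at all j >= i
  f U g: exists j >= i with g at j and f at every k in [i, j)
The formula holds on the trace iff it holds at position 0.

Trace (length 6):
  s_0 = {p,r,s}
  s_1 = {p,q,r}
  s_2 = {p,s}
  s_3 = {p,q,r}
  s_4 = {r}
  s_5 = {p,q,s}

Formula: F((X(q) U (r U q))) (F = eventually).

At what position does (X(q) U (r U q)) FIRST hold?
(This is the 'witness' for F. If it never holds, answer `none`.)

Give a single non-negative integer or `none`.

s_0={p,r,s}: (X(q) U (r U q))=True X(q)=True q=False (r U q)=True r=True
s_1={p,q,r}: (X(q) U (r U q))=True X(q)=False q=True (r U q)=True r=True
s_2={p,s}: (X(q) U (r U q))=True X(q)=True q=False (r U q)=False r=False
s_3={p,q,r}: (X(q) U (r U q))=True X(q)=False q=True (r U q)=True r=True
s_4={r}: (X(q) U (r U q))=True X(q)=True q=False (r U q)=True r=True
s_5={p,q,s}: (X(q) U (r U q))=True X(q)=False q=True (r U q)=True r=False
F((X(q) U (r U q))) holds; first witness at position 0.

Answer: 0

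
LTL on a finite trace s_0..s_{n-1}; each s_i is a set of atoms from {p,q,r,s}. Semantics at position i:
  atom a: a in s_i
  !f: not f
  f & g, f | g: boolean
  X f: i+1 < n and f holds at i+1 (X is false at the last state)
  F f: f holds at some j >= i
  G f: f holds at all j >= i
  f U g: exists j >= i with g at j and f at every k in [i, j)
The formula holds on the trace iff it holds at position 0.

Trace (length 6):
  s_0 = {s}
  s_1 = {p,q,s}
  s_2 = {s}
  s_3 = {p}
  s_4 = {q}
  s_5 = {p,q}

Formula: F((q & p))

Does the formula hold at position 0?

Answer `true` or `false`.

Answer: true

Derivation:
s_0={s}: F((q & p))=True (q & p)=False q=False p=False
s_1={p,q,s}: F((q & p))=True (q & p)=True q=True p=True
s_2={s}: F((q & p))=True (q & p)=False q=False p=False
s_3={p}: F((q & p))=True (q & p)=False q=False p=True
s_4={q}: F((q & p))=True (q & p)=False q=True p=False
s_5={p,q}: F((q & p))=True (q & p)=True q=True p=True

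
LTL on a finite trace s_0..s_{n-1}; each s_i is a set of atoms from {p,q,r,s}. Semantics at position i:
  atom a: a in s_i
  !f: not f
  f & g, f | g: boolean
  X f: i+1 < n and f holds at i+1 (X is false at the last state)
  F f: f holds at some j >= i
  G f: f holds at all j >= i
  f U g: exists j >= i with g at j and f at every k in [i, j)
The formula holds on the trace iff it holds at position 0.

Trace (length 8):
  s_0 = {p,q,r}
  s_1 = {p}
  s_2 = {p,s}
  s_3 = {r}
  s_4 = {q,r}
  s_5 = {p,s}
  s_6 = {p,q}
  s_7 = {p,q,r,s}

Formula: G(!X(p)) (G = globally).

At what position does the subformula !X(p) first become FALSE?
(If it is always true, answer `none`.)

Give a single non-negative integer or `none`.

s_0={p,q,r}: !X(p)=False X(p)=True p=True
s_1={p}: !X(p)=False X(p)=True p=True
s_2={p,s}: !X(p)=True X(p)=False p=True
s_3={r}: !X(p)=True X(p)=False p=False
s_4={q,r}: !X(p)=False X(p)=True p=False
s_5={p,s}: !X(p)=False X(p)=True p=True
s_6={p,q}: !X(p)=False X(p)=True p=True
s_7={p,q,r,s}: !X(p)=True X(p)=False p=True
G(!X(p)) holds globally = False
First violation at position 0.

Answer: 0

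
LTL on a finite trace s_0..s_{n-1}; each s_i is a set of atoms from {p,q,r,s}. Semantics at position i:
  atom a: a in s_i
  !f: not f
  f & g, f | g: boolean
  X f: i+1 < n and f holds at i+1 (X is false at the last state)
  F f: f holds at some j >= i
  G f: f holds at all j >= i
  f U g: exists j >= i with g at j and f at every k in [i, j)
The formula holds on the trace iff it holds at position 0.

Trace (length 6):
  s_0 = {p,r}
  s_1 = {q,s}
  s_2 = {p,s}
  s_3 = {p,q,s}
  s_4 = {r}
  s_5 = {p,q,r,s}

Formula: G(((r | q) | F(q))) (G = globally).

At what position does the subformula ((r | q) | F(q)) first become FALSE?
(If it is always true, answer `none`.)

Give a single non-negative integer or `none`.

Answer: none

Derivation:
s_0={p,r}: ((r | q) | F(q))=True (r | q)=True r=True q=False F(q)=True
s_1={q,s}: ((r | q) | F(q))=True (r | q)=True r=False q=True F(q)=True
s_2={p,s}: ((r | q) | F(q))=True (r | q)=False r=False q=False F(q)=True
s_3={p,q,s}: ((r | q) | F(q))=True (r | q)=True r=False q=True F(q)=True
s_4={r}: ((r | q) | F(q))=True (r | q)=True r=True q=False F(q)=True
s_5={p,q,r,s}: ((r | q) | F(q))=True (r | q)=True r=True q=True F(q)=True
G(((r | q) | F(q))) holds globally = True
No violation — formula holds at every position.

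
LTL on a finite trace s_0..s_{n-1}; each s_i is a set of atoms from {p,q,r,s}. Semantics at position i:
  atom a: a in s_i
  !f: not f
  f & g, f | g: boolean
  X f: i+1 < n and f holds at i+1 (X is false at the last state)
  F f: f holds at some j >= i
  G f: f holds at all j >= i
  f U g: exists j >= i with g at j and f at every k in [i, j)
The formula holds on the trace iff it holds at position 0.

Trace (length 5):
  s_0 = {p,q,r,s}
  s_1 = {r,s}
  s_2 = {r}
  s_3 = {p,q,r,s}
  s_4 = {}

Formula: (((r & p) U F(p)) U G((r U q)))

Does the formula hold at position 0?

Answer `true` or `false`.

s_0={p,q,r,s}: (((r & p) U F(p)) U G((r U q)))=False ((r & p) U F(p))=True (r & p)=True r=True p=True F(p)=True G((r U q))=False (r U q)=True q=True
s_1={r,s}: (((r & p) U F(p)) U G((r U q)))=False ((r & p) U F(p))=True (r & p)=False r=True p=False F(p)=True G((r U q))=False (r U q)=True q=False
s_2={r}: (((r & p) U F(p)) U G((r U q)))=False ((r & p) U F(p))=True (r & p)=False r=True p=False F(p)=True G((r U q))=False (r U q)=True q=False
s_3={p,q,r,s}: (((r & p) U F(p)) U G((r U q)))=False ((r & p) U F(p))=True (r & p)=True r=True p=True F(p)=True G((r U q))=False (r U q)=True q=True
s_4={}: (((r & p) U F(p)) U G((r U q)))=False ((r & p) U F(p))=False (r & p)=False r=False p=False F(p)=False G((r U q))=False (r U q)=False q=False

Answer: false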